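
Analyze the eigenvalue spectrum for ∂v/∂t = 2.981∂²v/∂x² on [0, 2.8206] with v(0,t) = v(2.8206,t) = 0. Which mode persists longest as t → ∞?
Eigenvalues: λₙ = 2.981n²π²/2.8206².
First three modes:
  n=1: λ₁ = 2.981π²/2.8206² ≈ 3.698
  n=2: λ₂ = 11.924π²/2.8206² ≈ 14.792 (4× faster decay)
  n=3: λ₃ = 26.829π²/2.8206² ≈ 33.283 (9× faster decay)
As t → ∞, higher modes decay exponentially faster. The n=1 mode dominates: v ~ c₁ sin(πx/2.8206) e^{-λ₁t}.
Decay rate: λ₁ = 2.981π²/2.8206² ≈ 3.698.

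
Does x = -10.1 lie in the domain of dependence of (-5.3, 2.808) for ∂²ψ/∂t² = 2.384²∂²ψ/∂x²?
Yes. The domain of dependence is [-11.994272, 1.394272], and -10.1 ∈ [-11.994272, 1.394272].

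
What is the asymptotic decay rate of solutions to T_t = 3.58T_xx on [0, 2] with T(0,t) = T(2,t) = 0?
Eigenvalues: λₙ = 3.58n²π²/2².
First three modes:
  n=1: λ₁ = 3.58π²/2² ≈ 8.833
  n=2: λ₂ = 14.32π²/2² ≈ 35.333 (4× faster decay)
  n=3: λ₃ = 32.22π²/2² ≈ 79.5 (9× faster decay)
As t → ∞, higher modes decay exponentially faster. The n=1 mode dominates: T ~ c₁ sin(πx/2) e^{-λ₁t}.
Decay rate: λ₁ = 3.58π²/2² ≈ 8.833.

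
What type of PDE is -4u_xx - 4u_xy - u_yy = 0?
With A = -4, B = -4, C = -1, the discriminant is 0. This is a parabolic PDE.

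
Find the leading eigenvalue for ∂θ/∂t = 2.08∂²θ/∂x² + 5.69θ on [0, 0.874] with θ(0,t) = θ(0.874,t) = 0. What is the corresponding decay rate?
Eigenvalues: λₙ = 2.08n²π²/0.874² - 5.69.
First three modes:
  n=1: λ₁ = 2.08π²/0.874² - 5.69 ≈ 21.184
  n=2: λ₂ = 8.32π²/0.874² - 5.69 ≈ 101.808
  n=3: λ₃ = 18.72π²/0.874² - 5.69 ≈ 236.18
Since 2.08π²/0.874² ≈ 26.874 > 5.69, all λₙ > 0.
The n=1 mode decays slowest → dominates as t → ∞.
Asymptotic: θ ~ c₁ sin(πx/0.874) e^{-λ₁t} with decay rate λ₁ ≈ 21.184.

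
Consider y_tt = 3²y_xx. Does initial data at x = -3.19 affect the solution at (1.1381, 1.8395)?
Yes. The domain of dependence is [-4.3804, 6.6566], and -3.19 ∈ [-4.3804, 6.6566].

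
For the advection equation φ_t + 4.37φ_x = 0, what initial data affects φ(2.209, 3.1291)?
A single point: x = -11.465167. The characteristic through (2.209, 3.1291) is x - 4.37t = const, so x = 2.209 - 4.37·3.1291 = -11.465167.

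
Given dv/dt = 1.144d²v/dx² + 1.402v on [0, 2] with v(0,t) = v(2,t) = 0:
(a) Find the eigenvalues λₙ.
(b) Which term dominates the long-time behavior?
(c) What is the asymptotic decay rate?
Eigenvalues: λₙ = 1.144n²π²/2² - 1.402.
First three modes:
  n=1: λ₁ = 1.144π²/2² - 1.402 ≈ 1.421
  n=2: λ₂ = 4.576π²/2² - 1.402 ≈ 9.889
  n=3: λ₃ = 10.296π²/2² - 1.402 ≈ 24.002
Since 1.144π²/2² ≈ 2.823 > 1.402, all λₙ > 0.
The n=1 mode decays slowest → dominates as t → ∞.
Asymptotic: v ~ c₁ sin(πx/2) e^{-λ₁t} with decay rate λ₁ ≈ 1.421.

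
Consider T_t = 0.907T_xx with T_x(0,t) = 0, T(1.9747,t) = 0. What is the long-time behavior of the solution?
As t → ∞, T → 0. Heat escapes through the Dirichlet boundary.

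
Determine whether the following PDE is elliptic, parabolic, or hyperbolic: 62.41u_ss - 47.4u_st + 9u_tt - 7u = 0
Coefficients: A = 62.41, B = -47.4, C = 9. B² - 4AC = 0, which is zero, so the equation is parabolic.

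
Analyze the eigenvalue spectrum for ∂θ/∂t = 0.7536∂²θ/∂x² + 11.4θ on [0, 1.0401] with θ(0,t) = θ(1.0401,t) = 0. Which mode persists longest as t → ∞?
Eigenvalues: λₙ = 0.7536n²π²/1.0401² - 11.4.
First three modes:
  n=1: λ₁ = 0.7536π²/1.0401² - 11.4 ≈ -4.525
  n=2: λ₂ = 3.0144π²/1.0401² - 11.4 ≈ 16.101
  n=3: λ₃ = 6.7824π²/1.0401² - 11.4 ≈ 50.478
Since 0.7536π²/1.0401² ≈ 6.875 < 11.4, λ₁ < 0.
The n=1 mode grows fastest (−λₙ is largest for n=1) → dominates.
Asymptotic: θ ~ c₁ sin(πx/1.0401) e^{4.525t} (exponential growth at rate −λ₁ ≈ 4.525).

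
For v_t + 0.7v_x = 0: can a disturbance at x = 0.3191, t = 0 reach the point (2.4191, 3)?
Yes. The characteristic through (2.4191, 3) passes through x = 0.3191.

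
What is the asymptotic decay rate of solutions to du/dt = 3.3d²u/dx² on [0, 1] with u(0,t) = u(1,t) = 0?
Eigenvalues: λₙ = 3.3n²π².
First three modes:
  n=1: λ₁ = 3.3π² ≈ 32.57
  n=2: λ₂ = 13.2π² ≈ 130.279 (4× faster decay)
  n=3: λ₃ = 29.7π² ≈ 293.127 (9× faster decay)
As t → ∞, higher modes decay exponentially faster. The n=1 mode dominates: u ~ c₁ sin(πx) e^{-λ₁t}.
Decay rate: λ₁ = 3.3π² ≈ 32.57.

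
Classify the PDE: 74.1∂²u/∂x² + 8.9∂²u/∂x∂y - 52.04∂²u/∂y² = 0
A = 74.1, B = 8.9, C = -52.04. Discriminant B² - 4AC = 15503.866. Since 15503.866 > 0, hyperbolic.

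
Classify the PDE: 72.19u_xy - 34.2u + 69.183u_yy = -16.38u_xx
Rewriting in standard form: 16.38u_xx + 72.19u_xy + 69.183u_yy - 34.2u = 0. A = 16.38, B = 72.19, C = 69.183. Discriminant B² - 4AC = 678.52594. Since 678.52594 > 0, hyperbolic.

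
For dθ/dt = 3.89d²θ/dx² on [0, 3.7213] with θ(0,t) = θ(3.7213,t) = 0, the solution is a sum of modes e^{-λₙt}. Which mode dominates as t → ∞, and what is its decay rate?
Eigenvalues: λₙ = 3.89n²π²/3.7213².
First three modes:
  n=1: λ₁ = 3.89π²/3.7213² ≈ 2.772
  n=2: λ₂ = 15.56π²/3.7213² ≈ 11.09 (4× faster decay)
  n=3: λ₃ = 35.01π²/3.7213² ≈ 24.952 (9× faster decay)
As t → ∞, higher modes decay exponentially faster. The n=1 mode dominates: θ ~ c₁ sin(πx/3.7213) e^{-λ₁t}.
Decay rate: λ₁ = 3.89π²/3.7213² ≈ 2.772.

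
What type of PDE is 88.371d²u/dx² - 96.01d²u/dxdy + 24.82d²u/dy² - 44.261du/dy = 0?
With A = 88.371, B = -96.01, C = 24.82, the discriminant is 444.44722. This is a hyperbolic PDE.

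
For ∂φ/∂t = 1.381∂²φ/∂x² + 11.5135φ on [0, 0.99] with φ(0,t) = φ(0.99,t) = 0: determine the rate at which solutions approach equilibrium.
Eigenvalues: λₙ = 1.381n²π²/0.99² - 11.5135.
First three modes:
  n=1: λ₁ = 1.381π²/0.99² - 11.5135 ≈ 2.393
  n=2: λ₂ = 5.524π²/0.99² - 11.5135 ≈ 44.113
  n=3: λ₃ = 12.429π²/0.99² - 11.5135 ≈ 113.646
Since 1.381π²/0.99² ≈ 13.907 > 11.5135, all λₙ > 0.
The n=1 mode decays slowest → dominates as t → ∞.
Asymptotic: φ ~ c₁ sin(πx/0.99) e^{-λ₁t} with decay rate λ₁ ≈ 2.393.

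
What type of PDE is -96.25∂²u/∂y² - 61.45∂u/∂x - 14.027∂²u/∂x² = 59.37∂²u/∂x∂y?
Rewriting in standard form: -14.027∂²u/∂x² - 59.37∂²u/∂x∂y - 96.25∂²u/∂y² - 61.45∂u/∂x = 0. With A = -14.027, B = -59.37, C = -96.25, the discriminant is -1875.5981. This is an elliptic PDE.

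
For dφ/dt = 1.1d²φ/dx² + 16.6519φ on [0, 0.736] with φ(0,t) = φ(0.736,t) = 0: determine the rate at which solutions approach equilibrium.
Eigenvalues: λₙ = 1.1n²π²/0.736² - 16.6519.
First three modes:
  n=1: λ₁ = 1.1π²/0.736² - 16.6519 ≈ 3.39
  n=2: λ₂ = 4.4π²/0.736² - 16.6519 ≈ 63.515
  n=3: λ₃ = 9.9π²/0.736² - 16.6519 ≈ 163.724
Since 1.1π²/0.736² ≈ 20.042 > 16.6519, all λₙ > 0.
The n=1 mode decays slowest → dominates as t → ∞.
Asymptotic: φ ~ c₁ sin(πx/0.736) e^{-λ₁t} with decay rate λ₁ ≈ 3.39.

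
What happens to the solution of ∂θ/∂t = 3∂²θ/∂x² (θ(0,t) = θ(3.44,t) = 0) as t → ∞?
θ → 0. Heat diffuses out through both boundaries.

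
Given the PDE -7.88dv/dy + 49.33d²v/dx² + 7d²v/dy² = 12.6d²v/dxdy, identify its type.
Rewriting in standard form: 49.33d²v/dx² - 12.6d²v/dxdy + 7d²v/dy² - 7.88dv/dy = 0. The second-order coefficients are A = 49.33, B = -12.6, C = 7. Since B² - 4AC = -1222.48 < 0, this is an elliptic PDE.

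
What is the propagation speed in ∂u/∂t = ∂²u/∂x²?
Infinite. The heat equation is parabolic, not hyperbolic, so disturbances propagate instantly.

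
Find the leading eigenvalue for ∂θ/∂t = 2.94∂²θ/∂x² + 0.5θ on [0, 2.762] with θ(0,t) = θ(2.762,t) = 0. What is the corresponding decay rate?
Eigenvalues: λₙ = 2.94n²π²/2.762² - 0.5.
First three modes:
  n=1: λ₁ = 2.94π²/2.762² - 0.5 ≈ 3.304
  n=2: λ₂ = 11.76π²/2.762² - 0.5 ≈ 14.715
  n=3: λ₃ = 26.46π²/2.762² - 0.5 ≈ 33.733
Since 2.94π²/2.762² ≈ 3.804 > 0.5, all λₙ > 0.
The n=1 mode decays slowest → dominates as t → ∞.
Asymptotic: θ ~ c₁ sin(πx/2.762) e^{-λ₁t} with decay rate λ₁ ≈ 3.304.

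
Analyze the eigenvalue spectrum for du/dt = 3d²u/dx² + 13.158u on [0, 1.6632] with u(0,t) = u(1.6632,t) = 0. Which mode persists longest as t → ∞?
Eigenvalues: λₙ = 3n²π²/1.6632² - 13.158.
First three modes:
  n=1: λ₁ = 3π²/1.6632² - 13.158 ≈ -2.454
  n=2: λ₂ = 12π²/1.6632² - 13.158 ≈ 29.657
  n=3: λ₃ = 27π²/1.6632² - 13.158 ≈ 83.175
Since 3π²/1.6632² ≈ 10.704 < 13.158, λ₁ < 0.
The n=1 mode grows fastest (−λₙ is largest for n=1) → dominates.
Asymptotic: u ~ c₁ sin(πx/1.6632) e^{2.454t} (exponential growth at rate −λ₁ ≈ 2.454).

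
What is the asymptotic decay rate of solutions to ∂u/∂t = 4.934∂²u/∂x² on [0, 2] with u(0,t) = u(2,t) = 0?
Eigenvalues: λₙ = 4.934n²π²/2².
First three modes:
  n=1: λ₁ = 4.934π²/2² ≈ 12.174
  n=2: λ₂ = 19.736π²/2² ≈ 48.697 (4× faster decay)
  n=3: λ₃ = 44.406π²/2² ≈ 109.567 (9× faster decay)
As t → ∞, higher modes decay exponentially faster. The n=1 mode dominates: u ~ c₁ sin(πx/2) e^{-λ₁t}.
Decay rate: λ₁ = 4.934π²/2² ≈ 12.174.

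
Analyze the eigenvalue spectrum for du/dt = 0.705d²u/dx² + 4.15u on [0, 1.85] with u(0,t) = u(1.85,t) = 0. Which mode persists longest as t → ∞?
Eigenvalues: λₙ = 0.705n²π²/1.85² - 4.15.
First three modes:
  n=1: λ₁ = 0.705π²/1.85² - 4.15 ≈ -2.117
  n=2: λ₂ = 2.82π²/1.85² - 4.15 ≈ 3.982
  n=3: λ₃ = 6.345π²/1.85² - 4.15 ≈ 14.147
Since 0.705π²/1.85² ≈ 2.033 < 4.15, λ₁ < 0.
The n=1 mode grows fastest (−λₙ is largest for n=1) → dominates.
Asymptotic: u ~ c₁ sin(πx/1.85) e^{2.117t} (exponential growth at rate −λ₁ ≈ 2.117).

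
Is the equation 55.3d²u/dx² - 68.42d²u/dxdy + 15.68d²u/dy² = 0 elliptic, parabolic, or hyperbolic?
Computing B² - 4AC with A = 55.3, B = -68.42, C = 15.68: discriminant = 1212.8804 (positive). Answer: hyperbolic.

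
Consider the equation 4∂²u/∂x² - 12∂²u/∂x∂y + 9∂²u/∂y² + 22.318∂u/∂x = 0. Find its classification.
Parabolic. (A = 4, B = -12, C = 9 gives B² - 4AC = 0.)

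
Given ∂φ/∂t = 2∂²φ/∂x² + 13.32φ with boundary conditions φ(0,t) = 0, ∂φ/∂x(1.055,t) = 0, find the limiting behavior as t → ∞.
φ grows unboundedly. Reaction dominates diffusion (r=13.32 > κπ²/(4L²)≈4.43); solution grows exponentially.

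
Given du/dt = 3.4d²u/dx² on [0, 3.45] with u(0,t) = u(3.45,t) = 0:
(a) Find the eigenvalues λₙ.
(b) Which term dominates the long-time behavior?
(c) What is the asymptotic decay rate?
Eigenvalues: λₙ = 3.4n²π²/3.45².
First three modes:
  n=1: λ₁ = 3.4π²/3.45² ≈ 2.819
  n=2: λ₂ = 13.6π²/3.45² ≈ 11.277 (4× faster decay)
  n=3: λ₃ = 30.6π²/3.45² ≈ 25.374 (9× faster decay)
As t → ∞, higher modes decay exponentially faster. The n=1 mode dominates: u ~ c₁ sin(πx/3.45) e^{-λ₁t}.
Decay rate: λ₁ = 3.4π²/3.45² ≈ 2.819.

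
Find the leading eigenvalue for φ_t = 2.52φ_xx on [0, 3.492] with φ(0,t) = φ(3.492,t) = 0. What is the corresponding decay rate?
Eigenvalues: λₙ = 2.52n²π²/3.492².
First three modes:
  n=1: λ₁ = 2.52π²/3.492² ≈ 2.04
  n=2: λ₂ = 10.08π²/3.492² ≈ 8.159 (4× faster decay)
  n=3: λ₃ = 22.68π²/3.492² ≈ 18.357 (9× faster decay)
As t → ∞, higher modes decay exponentially faster. The n=1 mode dominates: φ ~ c₁ sin(πx/3.492) e^{-λ₁t}.
Decay rate: λ₁ = 2.52π²/3.492² ≈ 2.04.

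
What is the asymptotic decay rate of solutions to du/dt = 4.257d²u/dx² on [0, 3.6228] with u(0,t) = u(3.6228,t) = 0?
Eigenvalues: λₙ = 4.257n²π²/3.6228².
First three modes:
  n=1: λ₁ = 4.257π²/3.6228² ≈ 3.201
  n=2: λ₂ = 17.028π²/3.6228² ≈ 12.805 (4× faster decay)
  n=3: λ₃ = 38.313π²/3.6228² ≈ 28.811 (9× faster decay)
As t → ∞, higher modes decay exponentially faster. The n=1 mode dominates: u ~ c₁ sin(πx/3.6228) e^{-λ₁t}.
Decay rate: λ₁ = 4.257π²/3.6228² ≈ 3.201.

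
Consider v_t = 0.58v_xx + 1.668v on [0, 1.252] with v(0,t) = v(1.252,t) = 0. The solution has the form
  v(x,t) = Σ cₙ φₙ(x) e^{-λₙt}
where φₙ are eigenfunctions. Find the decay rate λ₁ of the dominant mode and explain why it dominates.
Eigenvalues: λₙ = 0.58n²π²/1.252² - 1.668.
First three modes:
  n=1: λ₁ = 0.58π²/1.252² - 1.668 ≈ 1.984
  n=2: λ₂ = 2.32π²/1.252² - 1.668 ≈ 12.94
  n=3: λ₃ = 5.22π²/1.252² - 1.668 ≈ 31.199
Since 0.58π²/1.252² ≈ 3.652 > 1.668, all λₙ > 0.
The n=1 mode decays slowest → dominates as t → ∞.
Asymptotic: v ~ c₁ sin(πx/1.252) e^{-λ₁t} with decay rate λ₁ ≈ 1.984.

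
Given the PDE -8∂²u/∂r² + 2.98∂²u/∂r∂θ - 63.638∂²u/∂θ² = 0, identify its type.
The second-order coefficients are A = -8, B = 2.98, C = -63.638. Since B² - 4AC = -2027.5356 < 0, this is an elliptic PDE.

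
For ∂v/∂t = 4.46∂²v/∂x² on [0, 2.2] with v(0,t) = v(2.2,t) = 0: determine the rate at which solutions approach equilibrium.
Eigenvalues: λₙ = 4.46n²π²/2.2².
First three modes:
  n=1: λ₁ = 4.46π²/2.2² ≈ 9.095
  n=2: λ₂ = 17.84π²/2.2² ≈ 36.379 (4× faster decay)
  n=3: λ₃ = 40.14π²/2.2² ≈ 81.852 (9× faster decay)
As t → ∞, higher modes decay exponentially faster. The n=1 mode dominates: v ~ c₁ sin(πx/2.2) e^{-λ₁t}.
Decay rate: λ₁ = 4.46π²/2.2² ≈ 9.095.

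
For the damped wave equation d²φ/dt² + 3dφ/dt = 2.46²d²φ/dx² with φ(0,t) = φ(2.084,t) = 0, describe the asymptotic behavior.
φ → 0. Damping (γ=3) dissipates energy; oscillations decay exponentially.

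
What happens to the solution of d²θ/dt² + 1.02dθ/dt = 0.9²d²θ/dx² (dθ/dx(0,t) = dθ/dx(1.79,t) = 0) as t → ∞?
θ → constant (steady state). Damping (γ=1.02) dissipates the nonconstant modes; with Neumann BCs the spatial average obeys M''+γM'=0 and tends to a finite limit.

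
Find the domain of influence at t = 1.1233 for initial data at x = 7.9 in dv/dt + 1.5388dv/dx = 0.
At x = 9.62853404. The characteristic carries data from (7.9, 0) to (9.62853404, 1.1233).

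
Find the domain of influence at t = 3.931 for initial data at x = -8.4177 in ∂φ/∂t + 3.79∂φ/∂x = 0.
At x = 6.48079. The characteristic carries data from (-8.4177, 0) to (6.48079, 3.931).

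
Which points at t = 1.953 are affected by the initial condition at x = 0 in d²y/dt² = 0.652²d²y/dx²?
Domain of influence: [-1.273356, 1.273356]. Data at x = 0 spreads outward at speed 0.652.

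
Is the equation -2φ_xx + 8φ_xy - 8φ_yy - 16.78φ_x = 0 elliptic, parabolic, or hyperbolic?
Computing B² - 4AC with A = -2, B = 8, C = -8: discriminant = 0 (zero). Answer: parabolic.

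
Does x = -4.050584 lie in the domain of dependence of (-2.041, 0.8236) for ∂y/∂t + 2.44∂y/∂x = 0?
Yes. The characteristic through (-2.041, 0.8236) passes through x = -4.050584.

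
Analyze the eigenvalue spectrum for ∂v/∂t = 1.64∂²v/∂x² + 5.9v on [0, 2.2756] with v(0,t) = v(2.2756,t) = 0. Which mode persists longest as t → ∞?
Eigenvalues: λₙ = 1.64n²π²/2.2756² - 5.9.
First three modes:
  n=1: λ₁ = 1.64π²/2.2756² - 5.9 ≈ -2.774
  n=2: λ₂ = 6.56π²/2.2756² - 5.9 ≈ 6.603
  n=3: λ₃ = 14.76π²/2.2756² - 5.9 ≈ 22.232
Since 1.64π²/2.2756² ≈ 3.126 < 5.9, λ₁ < 0.
The n=1 mode grows fastest (−λₙ is largest for n=1) → dominates.
Asymptotic: v ~ c₁ sin(πx/2.2756) e^{2.774t} (exponential growth at rate −λ₁ ≈ 2.774).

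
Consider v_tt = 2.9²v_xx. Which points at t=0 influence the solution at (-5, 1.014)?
Domain of dependence: [-7.9406, -2.0594]. Signals travel at speed 2.9, so data within |x - -5| ≤ 2.9·1.014 = 2.9406 can reach the point.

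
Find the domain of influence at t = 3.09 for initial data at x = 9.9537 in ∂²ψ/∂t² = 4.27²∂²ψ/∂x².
Domain of influence: [-3.2406, 23.148]. Data at x = 9.9537 spreads outward at speed 4.27.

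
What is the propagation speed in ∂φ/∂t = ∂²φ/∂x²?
Infinite. The heat equation is parabolic, not hyperbolic, so disturbances propagate instantly.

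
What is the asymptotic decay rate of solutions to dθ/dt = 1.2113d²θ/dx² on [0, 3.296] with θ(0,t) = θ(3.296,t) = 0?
Eigenvalues: λₙ = 1.2113n²π²/3.296².
First three modes:
  n=1: λ₁ = 1.2113π²/3.296² ≈ 1.1
  n=2: λ₂ = 4.8452π²/3.296² ≈ 4.402 (4× faster decay)
  n=3: λ₃ = 10.9017π²/3.296² ≈ 9.904 (9× faster decay)
As t → ∞, higher modes decay exponentially faster. The n=1 mode dominates: θ ~ c₁ sin(πx/3.296) e^{-λ₁t}.
Decay rate: λ₁ = 1.2113π²/3.296² ≈ 1.1.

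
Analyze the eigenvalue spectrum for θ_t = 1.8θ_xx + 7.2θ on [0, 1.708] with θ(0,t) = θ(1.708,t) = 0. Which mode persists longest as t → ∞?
Eigenvalues: λₙ = 1.8n²π²/1.708² - 7.2.
First three modes:
  n=1: λ₁ = 1.8π²/1.708² - 7.2 ≈ -1.11
  n=2: λ₂ = 7.2π²/1.708² - 7.2 ≈ 17.159
  n=3: λ₃ = 16.2π²/1.708² - 7.2 ≈ 47.607
Since 1.8π²/1.708² ≈ 6.09 < 7.2, λ₁ < 0.
The n=1 mode grows fastest (−λₙ is largest for n=1) → dominates.
Asymptotic: θ ~ c₁ sin(πx/1.708) e^{1.11t} (exponential growth at rate −λ₁ ≈ 1.11).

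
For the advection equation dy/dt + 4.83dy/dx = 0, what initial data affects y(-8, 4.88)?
A single point: x = -31.5704. The characteristic through (-8, 4.88) is x - 4.83t = const, so x = -8 - 4.83·4.88 = -31.5704.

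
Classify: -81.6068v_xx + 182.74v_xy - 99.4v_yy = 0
Hyperbolic (discriminant = 947.04392).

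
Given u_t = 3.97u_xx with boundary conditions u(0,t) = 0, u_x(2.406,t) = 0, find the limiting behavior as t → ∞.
u → 0. Heat escapes through the Dirichlet boundary.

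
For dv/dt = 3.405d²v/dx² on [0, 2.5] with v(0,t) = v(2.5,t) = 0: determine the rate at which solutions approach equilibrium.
Eigenvalues: λₙ = 3.405n²π²/2.5².
First three modes:
  n=1: λ₁ = 3.405π²/2.5² ≈ 5.377
  n=2: λ₂ = 13.62π²/2.5² ≈ 21.508 (4× faster decay)
  n=3: λ₃ = 30.645π²/2.5² ≈ 48.393 (9× faster decay)
As t → ∞, higher modes decay exponentially faster. The n=1 mode dominates: v ~ c₁ sin(πx/2.5) e^{-λ₁t}.
Decay rate: λ₁ = 3.405π²/2.5² ≈ 5.377.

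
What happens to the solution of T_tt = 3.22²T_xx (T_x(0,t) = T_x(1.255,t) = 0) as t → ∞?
T oscillates about a mean that drifts linearly in t (generically unbounded; no decay). There is no damping, so the nonconstant modes persist as standing waves (energy conserved, no decay). But with Neumann conditions at both ends the constant mode has eigenvalue 0: the spatial mean M(t) of T satisfies M'' = 0, so M(t) = M(0) + M'(0)·t. Unless the initial velocity has zero mean (∫T_t(x,0)dx = 0), the solution grows linearly in t (unbounded, though not exponentially); if it does have zero mean, the solution stays bounded and simply oscillates.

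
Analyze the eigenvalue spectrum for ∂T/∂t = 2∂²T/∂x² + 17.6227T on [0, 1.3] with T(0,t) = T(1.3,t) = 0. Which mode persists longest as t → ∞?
Eigenvalues: λₙ = 2n²π²/1.3² - 17.6227.
First three modes:
  n=1: λ₁ = 2π²/1.3² - 17.6227 ≈ -5.943
  n=2: λ₂ = 8π²/1.3² - 17.6227 ≈ 29.097
  n=3: λ₃ = 18π²/1.3² - 17.6227 ≈ 87.497
Since 2π²/1.3² ≈ 11.68 < 17.6227, λ₁ < 0.
The n=1 mode grows fastest (−λₙ is largest for n=1) → dominates.
Asymptotic: T ~ c₁ sin(πx/1.3) e^{5.943t} (exponential growth at rate −λ₁ ≈ 5.943).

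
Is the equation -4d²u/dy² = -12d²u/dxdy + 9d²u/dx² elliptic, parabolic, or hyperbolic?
Rewriting in standard form: -9d²u/dx² + 12d²u/dxdy - 4d²u/dy² = 0. Computing B² - 4AC with A = -9, B = 12, C = -4: discriminant = 0 (zero). Answer: parabolic.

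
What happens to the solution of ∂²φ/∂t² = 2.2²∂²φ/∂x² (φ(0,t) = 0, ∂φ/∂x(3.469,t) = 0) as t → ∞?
φ oscillates (no decay). Energy is conserved; the solution oscillates indefinitely as standing waves.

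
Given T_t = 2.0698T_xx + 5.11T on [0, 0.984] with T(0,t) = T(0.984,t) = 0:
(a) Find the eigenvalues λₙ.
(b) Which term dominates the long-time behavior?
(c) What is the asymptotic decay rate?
Eigenvalues: λₙ = 2.0698n²π²/0.984² - 5.11.
First three modes:
  n=1: λ₁ = 2.0698π²/0.984² - 5.11 ≈ 15.988
  n=2: λ₂ = 8.2792π²/0.984² - 5.11 ≈ 79.281
  n=3: λ₃ = 18.6282π²/0.984² - 5.11 ≈ 184.771
Since 2.0698π²/0.984² ≈ 21.098 > 5.11, all λₙ > 0.
The n=1 mode decays slowest → dominates as t → ∞.
Asymptotic: T ~ c₁ sin(πx/0.984) e^{-λ₁t} with decay rate λ₁ ≈ 15.988.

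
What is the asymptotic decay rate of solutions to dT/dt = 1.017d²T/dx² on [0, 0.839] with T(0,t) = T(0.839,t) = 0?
Eigenvalues: λₙ = 1.017n²π²/0.839².
First three modes:
  n=1: λ₁ = 1.017π²/0.839² ≈ 14.259
  n=2: λ₂ = 4.068π²/0.839² ≈ 57.037 (4× faster decay)
  n=3: λ₃ = 9.153π²/0.839² ≈ 128.333 (9× faster decay)
As t → ∞, higher modes decay exponentially faster. The n=1 mode dominates: T ~ c₁ sin(πx/0.839) e^{-λ₁t}.
Decay rate: λ₁ = 1.017π²/0.839² ≈ 14.259.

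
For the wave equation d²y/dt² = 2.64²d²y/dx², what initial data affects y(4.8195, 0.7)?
Domain of dependence: [2.9715, 6.6675]. Signals travel at speed 2.64, so data within |x - 4.8195| ≤ 2.64·0.7 = 1.848 can reach the point.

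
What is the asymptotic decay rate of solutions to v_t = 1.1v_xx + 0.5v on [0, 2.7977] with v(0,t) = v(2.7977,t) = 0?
Eigenvalues: λₙ = 1.1n²π²/2.7977² - 0.5.
First three modes:
  n=1: λ₁ = 1.1π²/2.7977² - 0.5 ≈ 0.887
  n=2: λ₂ = 4.4π²/2.7977² - 0.5 ≈ 5.048
  n=3: λ₃ = 9.9π²/2.7977² - 0.5 ≈ 11.983
Since 1.1π²/2.7977² ≈ 1.387 > 0.5, all λₙ > 0.
The n=1 mode decays slowest → dominates as t → ∞.
Asymptotic: v ~ c₁ sin(πx/2.7977) e^{-λ₁t} with decay rate λ₁ ≈ 0.887.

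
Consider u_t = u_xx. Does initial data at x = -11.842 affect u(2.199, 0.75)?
Yes, for any finite x. The heat equation has infinite propagation speed, so all initial data affects all points at any t > 0.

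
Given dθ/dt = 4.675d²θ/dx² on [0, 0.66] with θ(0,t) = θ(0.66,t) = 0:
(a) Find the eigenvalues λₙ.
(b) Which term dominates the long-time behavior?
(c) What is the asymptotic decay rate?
Eigenvalues: λₙ = 4.675n²π²/0.66².
First three modes:
  n=1: λ₁ = 4.675π²/0.66² ≈ 105.924
  n=2: λ₂ = 18.7π²/0.66² ≈ 423.695 (4× faster decay)
  n=3: λ₃ = 42.075π²/0.66² ≈ 953.314 (9× faster decay)
As t → ∞, higher modes decay exponentially faster. The n=1 mode dominates: θ ~ c₁ sin(πx/0.66) e^{-λ₁t}.
Decay rate: λ₁ = 4.675π²/0.66² ≈ 105.924.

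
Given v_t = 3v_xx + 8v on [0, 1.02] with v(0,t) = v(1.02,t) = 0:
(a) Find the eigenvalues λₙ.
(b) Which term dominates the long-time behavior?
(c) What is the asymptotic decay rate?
Eigenvalues: λₙ = 3n²π²/1.02² - 8.
First three modes:
  n=1: λ₁ = 3π²/1.02² - 8 ≈ 20.459
  n=2: λ₂ = 12π²/1.02² - 8 ≈ 105.836
  n=3: λ₃ = 27π²/1.02² - 8 ≈ 248.132
Since 3π²/1.02² ≈ 28.459 > 8, all λₙ > 0.
The n=1 mode decays slowest → dominates as t → ∞.
Asymptotic: v ~ c₁ sin(πx/1.02) e^{-λ₁t} with decay rate λ₁ ≈ 20.459.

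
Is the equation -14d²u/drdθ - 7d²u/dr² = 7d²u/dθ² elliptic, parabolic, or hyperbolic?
Rewriting in standard form: -7d²u/dr² - 14d²u/drdθ - 7d²u/dθ² = 0. Computing B² - 4AC with A = -7, B = -14, C = -7: discriminant = 0 (zero). Answer: parabolic.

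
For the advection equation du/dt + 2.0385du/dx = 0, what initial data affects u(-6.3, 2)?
A single point: x = -10.377. The characteristic through (-6.3, 2) is x - 2.0385t = const, so x = -6.3 - 2.0385·2 = -10.377.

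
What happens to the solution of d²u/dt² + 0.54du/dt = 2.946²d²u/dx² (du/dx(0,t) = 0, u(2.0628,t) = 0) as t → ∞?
u → 0. Damping (γ=0.54) dissipates energy; oscillations decay exponentially.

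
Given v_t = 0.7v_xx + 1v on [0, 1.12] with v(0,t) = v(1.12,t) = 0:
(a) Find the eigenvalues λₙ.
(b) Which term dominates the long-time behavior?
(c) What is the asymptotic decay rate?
Eigenvalues: λₙ = 0.7n²π²/1.12² - 1.
First three modes:
  n=1: λ₁ = 0.7π²/1.12² - 1 ≈ 4.508
  n=2: λ₂ = 2.8π²/1.12² - 1 ≈ 21.03
  n=3: λ₃ = 6.3π²/1.12² - 1 ≈ 48.568
Since 0.7π²/1.12² ≈ 5.508 > 1, all λₙ > 0.
The n=1 mode decays slowest → dominates as t → ∞.
Asymptotic: v ~ c₁ sin(πx/1.12) e^{-λ₁t} with decay rate λ₁ ≈ 4.508.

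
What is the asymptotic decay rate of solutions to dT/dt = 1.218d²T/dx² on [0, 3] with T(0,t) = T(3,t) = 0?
Eigenvalues: λₙ = 1.218n²π²/3².
First three modes:
  n=1: λ₁ = 1.218π²/3² ≈ 1.336
  n=2: λ₂ = 4.872π²/3² ≈ 5.343 (4× faster decay)
  n=3: λ₃ = 10.962π²/3² ≈ 12.021 (9× faster decay)
As t → ∞, higher modes decay exponentially faster. The n=1 mode dominates: T ~ c₁ sin(πx/3) e^{-λ₁t}.
Decay rate: λ₁ = 1.218π²/3² ≈ 1.336.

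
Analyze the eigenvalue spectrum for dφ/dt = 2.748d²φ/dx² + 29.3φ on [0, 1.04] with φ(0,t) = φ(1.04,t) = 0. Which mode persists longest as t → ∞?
Eigenvalues: λₙ = 2.748n²π²/1.04² - 29.3.
First three modes:
  n=1: λ₁ = 2.748π²/1.04² - 29.3 ≈ -4.224
  n=2: λ₂ = 10.992π²/1.04² - 29.3 ≈ 71.002
  n=3: λ₃ = 24.732π²/1.04² - 29.3 ≈ 196.38
Since 2.748π²/1.04² ≈ 25.076 < 29.3, λ₁ < 0.
The n=1 mode grows fastest (−λₙ is largest for n=1) → dominates.
Asymptotic: φ ~ c₁ sin(πx/1.04) e^{4.224t} (exponential growth at rate −λ₁ ≈ 4.224).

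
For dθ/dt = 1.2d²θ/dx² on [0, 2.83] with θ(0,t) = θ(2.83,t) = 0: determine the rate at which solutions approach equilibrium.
Eigenvalues: λₙ = 1.2n²π²/2.83².
First three modes:
  n=1: λ₁ = 1.2π²/2.83² ≈ 1.479
  n=2: λ₂ = 4.8π²/2.83² ≈ 5.915 (4× faster decay)
  n=3: λ₃ = 10.8π²/2.83² ≈ 13.309 (9× faster decay)
As t → ∞, higher modes decay exponentially faster. The n=1 mode dominates: θ ~ c₁ sin(πx/2.83) e^{-λ₁t}.
Decay rate: λ₁ = 1.2π²/2.83² ≈ 1.479.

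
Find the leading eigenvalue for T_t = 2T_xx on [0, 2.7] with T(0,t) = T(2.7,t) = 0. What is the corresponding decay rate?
Eigenvalues: λₙ = 2n²π²/2.7².
First three modes:
  n=1: λ₁ = 2π²/2.7² ≈ 2.708
  n=2: λ₂ = 8π²/2.7² ≈ 10.831 (4× faster decay)
  n=3: λ₃ = 18π²/2.7² ≈ 24.369 (9× faster decay)
As t → ∞, higher modes decay exponentially faster. The n=1 mode dominates: T ~ c₁ sin(πx/2.7) e^{-λ₁t}.
Decay rate: λ₁ = 2π²/2.7² ≈ 2.708.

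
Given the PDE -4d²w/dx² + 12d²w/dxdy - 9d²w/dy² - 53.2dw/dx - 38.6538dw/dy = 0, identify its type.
The second-order coefficients are A = -4, B = 12, C = -9. Since B² - 4AC = 0 = 0, this is a parabolic PDE.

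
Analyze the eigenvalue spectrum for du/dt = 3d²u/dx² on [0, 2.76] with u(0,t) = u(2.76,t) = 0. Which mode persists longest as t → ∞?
Eigenvalues: λₙ = 3n²π²/2.76².
First three modes:
  n=1: λ₁ = 3π²/2.76² ≈ 3.887
  n=2: λ₂ = 12π²/2.76² ≈ 15.548 (4× faster decay)
  n=3: λ₃ = 27π²/2.76² ≈ 34.982 (9× faster decay)
As t → ∞, higher modes decay exponentially faster. The n=1 mode dominates: u ~ c₁ sin(πx/2.76) e^{-λ₁t}.
Decay rate: λ₁ = 3π²/2.76² ≈ 3.887.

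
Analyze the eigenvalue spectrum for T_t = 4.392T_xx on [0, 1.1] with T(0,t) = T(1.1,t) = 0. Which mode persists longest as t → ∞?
Eigenvalues: λₙ = 4.392n²π²/1.1².
First three modes:
  n=1: λ₁ = 4.392π²/1.1² ≈ 35.824
  n=2: λ₂ = 17.568π²/1.1² ≈ 143.297 (4× faster decay)
  n=3: λ₃ = 39.528π²/1.1² ≈ 322.418 (9× faster decay)
As t → ∞, higher modes decay exponentially faster. The n=1 mode dominates: T ~ c₁ sin(πx/1.1) e^{-λ₁t}.
Decay rate: λ₁ = 4.392π²/1.1² ≈ 35.824.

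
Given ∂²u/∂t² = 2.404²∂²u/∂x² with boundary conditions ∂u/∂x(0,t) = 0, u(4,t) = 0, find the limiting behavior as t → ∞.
u oscillates (no decay). Energy is conserved; the solution oscillates indefinitely as standing waves.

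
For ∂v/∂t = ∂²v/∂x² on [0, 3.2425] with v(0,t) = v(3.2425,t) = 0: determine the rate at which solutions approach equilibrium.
Eigenvalues: λₙ = n²π²/3.2425².
First three modes:
  n=1: λ₁ = π²/3.2425² ≈ 0.939
  n=2: λ₂ = 4π²/3.2425² ≈ 3.755 (4× faster decay)
  n=3: λ₃ = 9π²/3.2425² ≈ 8.449 (9× faster decay)
As t → ∞, higher modes decay exponentially faster. The n=1 mode dominates: v ~ c₁ sin(πx/3.2425) e^{-λ₁t}.
Decay rate: λ₁ = π²/3.2425² ≈ 0.939.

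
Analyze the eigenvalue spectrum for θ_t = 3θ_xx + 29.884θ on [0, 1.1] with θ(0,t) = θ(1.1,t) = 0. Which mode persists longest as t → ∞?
Eigenvalues: λₙ = 3n²π²/1.1² - 29.884.
First three modes:
  n=1: λ₁ = 3π²/1.1² - 29.884 ≈ -5.414
  n=2: λ₂ = 12π²/1.1² - 29.884 ≈ 67.996
  n=3: λ₃ = 27π²/1.1² - 29.884 ≈ 190.347
Since 3π²/1.1² ≈ 24.47 < 29.884, λ₁ < 0.
The n=1 mode grows fastest (−λₙ is largest for n=1) → dominates.
Asymptotic: θ ~ c₁ sin(πx/1.1) e^{5.414t} (exponential growth at rate −λ₁ ≈ 5.414).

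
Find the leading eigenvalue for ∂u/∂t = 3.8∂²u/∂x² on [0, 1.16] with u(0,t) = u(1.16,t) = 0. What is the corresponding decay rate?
Eigenvalues: λₙ = 3.8n²π²/1.16².
First three modes:
  n=1: λ₁ = 3.8π²/1.16² ≈ 27.872
  n=2: λ₂ = 15.2π²/1.16² ≈ 111.488 (4× faster decay)
  n=3: λ₃ = 34.2π²/1.16² ≈ 250.848 (9× faster decay)
As t → ∞, higher modes decay exponentially faster. The n=1 mode dominates: u ~ c₁ sin(πx/1.16) e^{-λ₁t}.
Decay rate: λ₁ = 3.8π²/1.16² ≈ 27.872.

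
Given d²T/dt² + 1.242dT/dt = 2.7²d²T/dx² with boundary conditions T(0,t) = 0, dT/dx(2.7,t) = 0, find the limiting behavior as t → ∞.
T → 0. Damping (γ=1.242) dissipates energy; oscillations decay exponentially.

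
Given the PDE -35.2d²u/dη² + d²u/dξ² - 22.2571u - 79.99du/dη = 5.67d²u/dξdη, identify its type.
Rewriting in standard form: d²u/dξ² - 5.67d²u/dξdη - 35.2d²u/dη² - 79.99du/dη - 22.2571u = 0. The second-order coefficients are A = 1, B = -5.67, C = -35.2. Since B² - 4AC = 172.9489 > 0, this is a hyperbolic PDE.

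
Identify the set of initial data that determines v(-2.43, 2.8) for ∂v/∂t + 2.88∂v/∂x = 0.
A single point: x = -10.494. The characteristic through (-2.43, 2.8) is x - 2.88t = const, so x = -2.43 - 2.88·2.8 = -10.494.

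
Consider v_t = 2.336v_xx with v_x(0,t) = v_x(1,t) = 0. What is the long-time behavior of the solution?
As t → ∞, v → constant (steady state). Heat is conserved (no flux at boundaries); solution approaches the spatial average.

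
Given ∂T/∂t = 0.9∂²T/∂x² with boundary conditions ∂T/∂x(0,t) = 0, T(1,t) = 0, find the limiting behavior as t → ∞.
T → 0. Heat escapes through the Dirichlet boundary.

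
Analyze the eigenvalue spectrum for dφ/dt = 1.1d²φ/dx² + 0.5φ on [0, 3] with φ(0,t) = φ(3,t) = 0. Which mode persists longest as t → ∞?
Eigenvalues: λₙ = 1.1n²π²/3² - 0.5.
First three modes:
  n=1: λ₁ = 1.1π²/3² - 0.5 ≈ 0.706
  n=2: λ₂ = 4.4π²/3² - 0.5 ≈ 4.325
  n=3: λ₃ = 9.9π²/3² - 0.5 ≈ 10.357
Since 1.1π²/3² ≈ 1.206 > 0.5, all λₙ > 0.
The n=1 mode decays slowest → dominates as t → ∞.
Asymptotic: φ ~ c₁ sin(πx/3) e^{-λ₁t} with decay rate λ₁ ≈ 0.706.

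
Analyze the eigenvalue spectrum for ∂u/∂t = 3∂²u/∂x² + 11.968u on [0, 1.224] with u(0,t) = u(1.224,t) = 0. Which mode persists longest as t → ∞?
Eigenvalues: λₙ = 3n²π²/1.224² - 11.968.
First three modes:
  n=1: λ₁ = 3π²/1.224² - 11.968 ≈ 7.795
  n=2: λ₂ = 12π²/1.224² - 11.968 ≈ 67.085
  n=3: λ₃ = 27π²/1.224² - 11.968 ≈ 165.901
Since 3π²/1.224² ≈ 19.763 > 11.968, all λₙ > 0.
The n=1 mode decays slowest → dominates as t → ∞.
Asymptotic: u ~ c₁ sin(πx/1.224) e^{-λ₁t} with decay rate λ₁ ≈ 7.795.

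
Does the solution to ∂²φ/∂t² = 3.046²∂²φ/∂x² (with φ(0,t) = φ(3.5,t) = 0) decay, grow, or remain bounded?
φ oscillates (no decay). Energy is conserved; the solution oscillates indefinitely as standing waves.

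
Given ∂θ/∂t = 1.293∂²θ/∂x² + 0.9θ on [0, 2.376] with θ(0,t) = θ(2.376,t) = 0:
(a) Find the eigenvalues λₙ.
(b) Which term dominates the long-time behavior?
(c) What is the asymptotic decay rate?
Eigenvalues: λₙ = 1.293n²π²/2.376² - 0.9.
First three modes:
  n=1: λ₁ = 1.293π²/2.376² - 0.9 ≈ 1.361
  n=2: λ₂ = 5.172π²/2.376² - 0.9 ≈ 8.142
  n=3: λ₃ = 11.637π²/2.376² - 0.9 ≈ 19.445
Since 1.293π²/2.376² ≈ 2.261 > 0.9, all λₙ > 0.
The n=1 mode decays slowest → dominates as t → ∞.
Asymptotic: θ ~ c₁ sin(πx/2.376) e^{-λ₁t} with decay rate λ₁ ≈ 1.361.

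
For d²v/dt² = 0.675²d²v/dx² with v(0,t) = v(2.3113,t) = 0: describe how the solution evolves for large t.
v oscillates (no decay). Energy is conserved; the solution oscillates indefinitely as standing waves.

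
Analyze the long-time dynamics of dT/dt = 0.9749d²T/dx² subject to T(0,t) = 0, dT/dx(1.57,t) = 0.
Long-time behavior: T → 0. Heat escapes through the Dirichlet boundary.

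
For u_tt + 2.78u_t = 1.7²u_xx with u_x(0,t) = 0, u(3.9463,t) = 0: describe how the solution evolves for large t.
u → 0. Damping (γ=2.78) dissipates energy; oscillations decay exponentially.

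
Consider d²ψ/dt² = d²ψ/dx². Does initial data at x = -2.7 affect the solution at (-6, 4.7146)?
Yes. The domain of dependence is [-10.7146, -1.2854], and -2.7 ∈ [-10.7146, -1.2854].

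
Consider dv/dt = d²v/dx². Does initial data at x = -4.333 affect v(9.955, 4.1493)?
Yes, for any finite x. The heat equation has infinite propagation speed, so all initial data affects all points at any t > 0.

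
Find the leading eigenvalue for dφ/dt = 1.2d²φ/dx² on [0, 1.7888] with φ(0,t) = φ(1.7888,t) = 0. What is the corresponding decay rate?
Eigenvalues: λₙ = 1.2n²π²/1.7888².
First three modes:
  n=1: λ₁ = 1.2π²/1.7888² ≈ 3.701
  n=2: λ₂ = 4.8π²/1.7888² ≈ 14.805 (4× faster decay)
  n=3: λ₃ = 10.8π²/1.7888² ≈ 33.312 (9× faster decay)
As t → ∞, higher modes decay exponentially faster. The n=1 mode dominates: φ ~ c₁ sin(πx/1.7888) e^{-λ₁t}.
Decay rate: λ₁ = 1.2π²/1.7888² ≈ 3.701.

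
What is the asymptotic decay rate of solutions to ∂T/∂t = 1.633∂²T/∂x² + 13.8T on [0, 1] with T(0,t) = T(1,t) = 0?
Eigenvalues: λₙ = 1.633n²π²/1² - 13.8.
First three modes:
  n=1: λ₁ = 1.633π² - 13.8 ≈ 2.317
  n=2: λ₂ = 6.532π² - 13.8 ≈ 50.668
  n=3: λ₃ = 14.697π² - 13.8 ≈ 131.254
Since 1.633π² ≈ 16.117 > 13.8, all λₙ > 0.
The n=1 mode decays slowest → dominates as t → ∞.
Asymptotic: T ~ c₁ sin(πx/1) e^{-λ₁t} with decay rate λ₁ ≈ 2.317.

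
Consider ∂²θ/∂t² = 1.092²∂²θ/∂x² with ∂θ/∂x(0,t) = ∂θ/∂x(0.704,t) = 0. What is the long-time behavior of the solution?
As t → ∞, θ oscillates about a mean that drifts linearly in t (generically unbounded; no decay). There is no damping, so the nonconstant modes persist as standing waves (energy conserved, no decay). But with Neumann conditions at both ends the constant mode has eigenvalue 0: the spatial mean M(t) of θ satisfies M'' = 0, so M(t) = M(0) + M'(0)·t. Unless the initial velocity has zero mean (∫θ_t(x,0)dx = 0), the solution grows linearly in t (unbounded, though not exponentially); if it does have zero mean, the solution stays bounded and simply oscillates.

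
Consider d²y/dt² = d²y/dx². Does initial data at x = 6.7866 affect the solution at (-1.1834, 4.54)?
No. The domain of dependence is [-5.7234, 3.3566], and 6.7866 is outside this interval.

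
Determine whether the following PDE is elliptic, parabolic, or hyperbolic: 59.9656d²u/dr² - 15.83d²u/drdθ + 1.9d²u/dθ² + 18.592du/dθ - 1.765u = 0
Coefficients: A = 59.9656, B = -15.83, C = 1.9. B² - 4AC = -205.14966, which is negative, so the equation is elliptic.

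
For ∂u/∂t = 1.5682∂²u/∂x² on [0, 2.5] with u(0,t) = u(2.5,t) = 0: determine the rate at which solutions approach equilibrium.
Eigenvalues: λₙ = 1.5682n²π²/2.5².
First three modes:
  n=1: λ₁ = 1.5682π²/2.5² ≈ 2.476
  n=2: λ₂ = 6.2728π²/2.5² ≈ 9.906 (4× faster decay)
  n=3: λ₃ = 14.1138π²/2.5² ≈ 22.288 (9× faster decay)
As t → ∞, higher modes decay exponentially faster. The n=1 mode dominates: u ~ c₁ sin(πx/2.5) e^{-λ₁t}.
Decay rate: λ₁ = 1.5682π²/2.5² ≈ 2.476.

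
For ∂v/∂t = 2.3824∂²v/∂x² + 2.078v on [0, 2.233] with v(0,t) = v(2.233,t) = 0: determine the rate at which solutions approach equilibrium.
Eigenvalues: λₙ = 2.3824n²π²/2.233² - 2.078.
First three modes:
  n=1: λ₁ = 2.3824π²/2.233² - 2.078 ≈ 2.638
  n=2: λ₂ = 9.5296π²/2.233² - 2.078 ≈ 16.784
  n=3: λ₃ = 21.4416π²/2.233² - 2.078 ≈ 40.362
Since 2.3824π²/2.233² ≈ 4.716 > 2.078, all λₙ > 0.
The n=1 mode decays slowest → dominates as t → ∞.
Asymptotic: v ~ c₁ sin(πx/2.233) e^{-λ₁t} with decay rate λ₁ ≈ 2.638.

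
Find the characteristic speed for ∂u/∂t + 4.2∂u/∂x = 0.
Speed = 4.2. Information travels along x - 4.2t = const (rightward).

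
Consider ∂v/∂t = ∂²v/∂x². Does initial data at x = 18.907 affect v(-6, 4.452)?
Yes, for any finite x. The heat equation has infinite propagation speed, so all initial data affects all points at any t > 0.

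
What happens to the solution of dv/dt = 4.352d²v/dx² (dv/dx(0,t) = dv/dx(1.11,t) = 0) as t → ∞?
v → constant (steady state). Heat is conserved (no flux at boundaries); solution approaches the spatial average.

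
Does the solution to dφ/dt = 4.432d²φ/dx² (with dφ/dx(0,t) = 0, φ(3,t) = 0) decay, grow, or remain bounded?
φ → 0. Heat escapes through the Dirichlet boundary.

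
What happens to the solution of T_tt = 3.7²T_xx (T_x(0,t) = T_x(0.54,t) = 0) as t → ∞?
T oscillates about a mean that drifts linearly in t (generically unbounded; no decay). There is no damping, so the nonconstant modes persist as standing waves (energy conserved, no decay). But with Neumann conditions at both ends the constant mode has eigenvalue 0: the spatial mean M(t) of T satisfies M'' = 0, so M(t) = M(0) + M'(0)·t. Unless the initial velocity has zero mean (∫T_t(x,0)dx = 0), the solution grows linearly in t (unbounded, though not exponentially); if it does have zero mean, the solution stays bounded and simply oscillates.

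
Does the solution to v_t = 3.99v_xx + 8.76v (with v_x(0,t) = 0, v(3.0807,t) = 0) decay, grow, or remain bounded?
v grows unboundedly. Reaction dominates diffusion (r=8.76 > κπ²/(4L²)≈1.04); solution grows exponentially.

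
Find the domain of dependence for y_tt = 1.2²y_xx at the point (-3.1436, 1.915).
Domain of dependence: [-5.4416, -0.8456]. Signals travel at speed 1.2, so data within |x - -3.1436| ≤ 1.2·1.915 = 2.298 can reach the point.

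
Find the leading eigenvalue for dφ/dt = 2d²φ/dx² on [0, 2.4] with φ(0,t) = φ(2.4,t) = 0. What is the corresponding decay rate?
Eigenvalues: λₙ = 2n²π²/2.4².
First three modes:
  n=1: λ₁ = 2π²/2.4² ≈ 3.427
  n=2: λ₂ = 8π²/2.4² ≈ 13.708 (4× faster decay)
  n=3: λ₃ = 18π²/2.4² ≈ 30.843 (9× faster decay)
As t → ∞, higher modes decay exponentially faster. The n=1 mode dominates: φ ~ c₁ sin(πx/2.4) e^{-λ₁t}.
Decay rate: λ₁ = 2π²/2.4² ≈ 3.427.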